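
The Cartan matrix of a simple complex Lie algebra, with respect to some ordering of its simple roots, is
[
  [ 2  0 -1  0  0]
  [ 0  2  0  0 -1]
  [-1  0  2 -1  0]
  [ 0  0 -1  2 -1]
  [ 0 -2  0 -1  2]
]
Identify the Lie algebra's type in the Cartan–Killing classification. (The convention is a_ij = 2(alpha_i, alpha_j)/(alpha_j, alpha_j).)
The matrix has rank 5 with 2's on the diagonal. Reading the off-diagonal entries as Dynkin edges (a single edge where a_ij = a_ji = -1; a double or triple edge where a_ij * a_ji = 2 or 3), the diagram is a chain of 5 nodes with a double edge at one end; the terminal node there is the unique short simple root (B_5). One simple-root ordering that puts it in standard form is (alpha_1, alpha_3, alpha_4, alpha_5, alpha_2). So the algebra is type B_5, i.e. so(11).

B5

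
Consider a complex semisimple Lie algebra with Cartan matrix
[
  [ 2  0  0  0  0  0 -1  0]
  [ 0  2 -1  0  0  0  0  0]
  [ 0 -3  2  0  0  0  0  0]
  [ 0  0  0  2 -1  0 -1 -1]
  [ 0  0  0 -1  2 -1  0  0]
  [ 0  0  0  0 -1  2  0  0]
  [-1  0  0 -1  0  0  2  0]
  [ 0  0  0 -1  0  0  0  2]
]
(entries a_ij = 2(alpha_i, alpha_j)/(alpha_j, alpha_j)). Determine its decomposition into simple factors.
E6 + G2

The diagram associated to this matrix has two connected components: the simple roots {alpha_1, alpha_4, alpha_5, alpha_6, alpha_7, alpha_8} form a chain of 5 nodes with one extra node attached to the third node from one end (E_6), and {alpha_2, alpha_3} form two nodes joined by a triple edge (G_2). A semisimple Lie algebra decomposes uniquely as the direct sum of simple ideals, one per connected component of its Dynkin diagram, so g ≅ E_6 ⊕ G_2 (dimension 78 + 14 = 92).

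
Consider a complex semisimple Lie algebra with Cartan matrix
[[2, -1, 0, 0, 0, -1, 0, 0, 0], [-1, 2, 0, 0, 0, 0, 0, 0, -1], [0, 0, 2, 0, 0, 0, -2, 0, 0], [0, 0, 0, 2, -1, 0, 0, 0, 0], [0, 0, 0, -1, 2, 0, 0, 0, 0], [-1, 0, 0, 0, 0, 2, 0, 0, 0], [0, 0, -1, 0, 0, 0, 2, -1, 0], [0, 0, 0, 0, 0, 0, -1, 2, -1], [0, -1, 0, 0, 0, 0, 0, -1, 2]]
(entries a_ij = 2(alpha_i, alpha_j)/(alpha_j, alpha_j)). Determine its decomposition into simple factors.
The diagram associated to this matrix has two connected components: the simple roots {alpha_4, alpha_5} form a chain of 2 nodes with single edges (A_2), and {alpha_1, alpha_2, alpha_3, alpha_6, alpha_7, alpha_8, alpha_9} form a chain of 7 nodes with a double edge at one end; the terminal node there is the unique long simple root (C_7). A semisimple Lie algebra decomposes uniquely as the direct sum of simple ideals, one per connected component of its Dynkin diagram, so g ≅ A_2 ⊕ C_7 (dimension 8 + 105 = 113).

A2 + C7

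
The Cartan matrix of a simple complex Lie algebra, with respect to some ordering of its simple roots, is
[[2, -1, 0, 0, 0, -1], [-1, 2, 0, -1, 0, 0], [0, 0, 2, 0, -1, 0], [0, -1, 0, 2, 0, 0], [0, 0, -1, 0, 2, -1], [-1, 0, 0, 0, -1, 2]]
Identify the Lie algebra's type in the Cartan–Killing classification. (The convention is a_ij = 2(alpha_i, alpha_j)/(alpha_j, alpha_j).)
A_6

The matrix has rank 6 with 2's on the diagonal. Reading the off-diagonal entries as Dynkin edges (a single edge where a_ij = a_ji = -1; a double or triple edge where a_ij * a_ji = 2 or 3), the diagram is a chain of 6 nodes with single edges (A_6). One simple-root ordering that puts it in standard form is (alpha_3, alpha_5, alpha_6, alpha_1, alpha_2, alpha_4). So the algebra is type A_6, i.e. sl(7).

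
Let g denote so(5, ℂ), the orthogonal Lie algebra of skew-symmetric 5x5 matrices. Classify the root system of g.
This is so(5) with 5 odd, which has dimension 5(5-1)/2 = 10 and rank (5-1)/2 = 2. In the classification of classical Lie algebras, the orthogonal algebra so(2n+1) in an odd number of variables has type B_n; here n = 2, so the Dynkin diagram is a chain of 2 nodes with a double edge at one end; the terminal node there is the unique short simple root (B_2). Hence the type is B_2.

B2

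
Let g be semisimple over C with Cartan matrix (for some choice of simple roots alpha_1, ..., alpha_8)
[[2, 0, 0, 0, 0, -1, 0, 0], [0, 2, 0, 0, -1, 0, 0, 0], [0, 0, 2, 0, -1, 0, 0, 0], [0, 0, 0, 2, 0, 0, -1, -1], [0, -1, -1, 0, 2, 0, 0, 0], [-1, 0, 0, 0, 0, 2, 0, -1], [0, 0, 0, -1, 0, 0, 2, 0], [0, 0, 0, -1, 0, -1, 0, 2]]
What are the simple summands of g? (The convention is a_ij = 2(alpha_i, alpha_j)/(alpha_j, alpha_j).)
The diagram associated to this matrix has two connected components: the simple roots {alpha_2, alpha_3, alpha_5} form a chain of 3 nodes with single edges (A_3), and {alpha_1, alpha_4, alpha_6, alpha_7, alpha_8} form a chain of 5 nodes with single edges (A_5). A semisimple Lie algebra decomposes uniquely as the direct sum of simple ideals, one per connected component of its Dynkin diagram, so g ≅ A_3 ⊕ A_5 (dimension 15 + 35 = 50).

A3 ⊕ A5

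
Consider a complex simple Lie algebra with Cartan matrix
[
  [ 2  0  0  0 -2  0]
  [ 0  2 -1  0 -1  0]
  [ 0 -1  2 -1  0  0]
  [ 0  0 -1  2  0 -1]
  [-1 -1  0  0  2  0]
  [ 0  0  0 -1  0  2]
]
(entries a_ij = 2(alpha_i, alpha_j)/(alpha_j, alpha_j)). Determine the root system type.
C_6 (sp(12))

The matrix has rank 6 with 2's on the diagonal. Reading the off-diagonal entries as Dynkin edges (a single edge where a_ij = a_ji = -1; a double or triple edge where a_ij * a_ji = 2 or 3), the diagram is a chain of 6 nodes with a double edge at one end; the terminal node there is the unique long simple root (C_6). One simple-root ordering that puts it in standard form is (alpha_6, alpha_4, alpha_3, alpha_2, alpha_5, alpha_1). So the algebra is type C_6, i.e. sp(12).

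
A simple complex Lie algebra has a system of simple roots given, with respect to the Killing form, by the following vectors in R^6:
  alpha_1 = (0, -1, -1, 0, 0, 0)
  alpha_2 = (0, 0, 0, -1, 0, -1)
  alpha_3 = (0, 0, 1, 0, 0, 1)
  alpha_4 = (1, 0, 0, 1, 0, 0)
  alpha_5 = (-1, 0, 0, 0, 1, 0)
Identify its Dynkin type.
Compute the Cartan integers a_ij = 2(alpha_i, alpha_j)/(alpha_j, alpha_j); the resulting 5x5 Cartan matrix is
[[2, 0, -1, 0, 0], [0, 2, -1, -1, 0], [-1, -1, 2, 0, 0], [0, -1, 0, 2, -1], [0, 0, 0, -1, 2]].
All simple roots have the same length, so the diagram is simply laced. The associated Dynkin diagram is a chain of 5 nodes with single edges (A_5), so the type is A_5 (the algebra sl(6)).

A_5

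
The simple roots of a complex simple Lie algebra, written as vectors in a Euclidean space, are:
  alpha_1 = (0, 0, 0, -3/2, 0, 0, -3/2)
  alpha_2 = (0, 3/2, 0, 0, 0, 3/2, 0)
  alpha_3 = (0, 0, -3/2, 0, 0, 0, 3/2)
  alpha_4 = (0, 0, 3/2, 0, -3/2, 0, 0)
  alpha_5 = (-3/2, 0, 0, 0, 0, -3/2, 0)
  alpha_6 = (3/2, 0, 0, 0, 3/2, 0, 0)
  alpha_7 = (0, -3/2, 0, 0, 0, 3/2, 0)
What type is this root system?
D7

Compute the Cartan integers a_ij = 2(alpha_i, alpha_j)/(alpha_j, alpha_j); the resulting 7x7 Cartan matrix is
[[2, 0, -1, 0, 0, 0, 0], [0, 2, 0, 0, -1, 0, 0], [-1, 0, 2, -1, 0, 0, 0], [0, 0, -1, 2, 0, -1, 0], [0, -1, 0, 0, 2, -1, -1], [0, 0, 0, -1, -1, 2, 0], [0, 0, 0, 0, -1, 0, 2]].
All simple roots have the same length, so the diagram is simply laced. The associated Dynkin diagram is a chain of 5 nodes with a fork of two nodes at one end (D_7), so the type is D_7 (the algebra so(14)).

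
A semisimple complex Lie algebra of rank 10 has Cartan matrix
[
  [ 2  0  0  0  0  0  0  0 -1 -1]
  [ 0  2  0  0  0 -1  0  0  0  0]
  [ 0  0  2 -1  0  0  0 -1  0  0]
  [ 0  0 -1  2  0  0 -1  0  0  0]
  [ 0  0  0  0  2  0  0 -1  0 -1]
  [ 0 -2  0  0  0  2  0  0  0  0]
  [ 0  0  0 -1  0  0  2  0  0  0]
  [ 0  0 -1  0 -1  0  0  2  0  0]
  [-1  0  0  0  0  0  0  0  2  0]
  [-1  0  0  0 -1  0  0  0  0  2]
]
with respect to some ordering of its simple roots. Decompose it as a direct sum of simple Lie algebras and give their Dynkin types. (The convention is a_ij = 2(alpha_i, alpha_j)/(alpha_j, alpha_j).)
A_8 (sl(9)) + B_2 (so(5))

The diagram associated to this matrix has two connected components: the simple roots {alpha_1, alpha_3, alpha_4, alpha_5, alpha_7, alpha_8, alpha_9, alpha_10} form a chain of 8 nodes with single edges (A_8), and {alpha_2, alpha_6} form a chain of 2 nodes with a double edge at one end; the terminal node there is the unique short simple root (B_2). A semisimple Lie algebra decomposes uniquely as the direct sum of simple ideals, one per connected component of its Dynkin diagram, so g ≅ A_8 ⊕ B_2 (dimension 80 + 10 = 90).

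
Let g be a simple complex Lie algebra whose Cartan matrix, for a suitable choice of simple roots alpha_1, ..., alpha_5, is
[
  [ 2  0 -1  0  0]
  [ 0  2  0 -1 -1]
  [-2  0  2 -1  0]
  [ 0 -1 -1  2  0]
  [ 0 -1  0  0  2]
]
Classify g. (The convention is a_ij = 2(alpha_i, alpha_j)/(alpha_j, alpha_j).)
B_5 (so(11))

The matrix has rank 5 with 2's on the diagonal. Reading the off-diagonal entries as Dynkin edges (a single edge where a_ij = a_ji = -1; a double or triple edge where a_ij * a_ji = 2 or 3), the diagram is a chain of 5 nodes with a double edge at one end; the terminal node there is the unique short simple root (B_5). One simple-root ordering that puts it in standard form is (alpha_5, alpha_2, alpha_4, alpha_3, alpha_1). So the algebra is type B_5, i.e. so(11).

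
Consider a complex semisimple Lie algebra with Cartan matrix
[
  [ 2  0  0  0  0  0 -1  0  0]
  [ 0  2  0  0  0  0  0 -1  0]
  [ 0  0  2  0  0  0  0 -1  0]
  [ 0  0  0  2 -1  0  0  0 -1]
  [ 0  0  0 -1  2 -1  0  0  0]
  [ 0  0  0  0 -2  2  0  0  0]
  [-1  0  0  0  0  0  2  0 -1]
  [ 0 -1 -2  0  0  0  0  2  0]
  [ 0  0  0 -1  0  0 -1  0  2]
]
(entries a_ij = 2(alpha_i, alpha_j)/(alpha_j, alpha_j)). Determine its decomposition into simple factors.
The diagram associated to this matrix has two connected components: the simple roots {alpha_2, alpha_3, alpha_8} form a chain of 3 nodes with a double edge at one end; the terminal node there is the unique short simple root (B_3), and {alpha_1, alpha_4, alpha_5, alpha_6, alpha_7, alpha_9} form a chain of 6 nodes with a double edge at one end; the terminal node there is the unique long simple root (C_6). A semisimple Lie algebra decomposes uniquely as the direct sum of simple ideals, one per connected component of its Dynkin diagram, so g ≅ B_3 ⊕ C_6 (dimension 21 + 78 = 99).

B3 + C6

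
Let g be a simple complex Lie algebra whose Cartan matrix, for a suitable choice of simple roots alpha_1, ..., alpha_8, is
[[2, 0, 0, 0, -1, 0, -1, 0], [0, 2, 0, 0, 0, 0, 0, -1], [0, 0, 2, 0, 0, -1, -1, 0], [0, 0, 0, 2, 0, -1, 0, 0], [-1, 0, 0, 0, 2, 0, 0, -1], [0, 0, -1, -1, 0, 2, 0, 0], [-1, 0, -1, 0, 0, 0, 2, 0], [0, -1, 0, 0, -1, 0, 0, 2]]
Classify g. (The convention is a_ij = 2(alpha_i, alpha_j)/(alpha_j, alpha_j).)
The matrix has rank 8 with 2's on the diagonal. Reading the off-diagonal entries as Dynkin edges (a single edge where a_ij = a_ji = -1; a double or triple edge where a_ij * a_ji = 2 or 3), the diagram is a chain of 8 nodes with single edges (A_8). One simple-root ordering that puts it in standard form is (alpha_2, alpha_8, alpha_5, alpha_1, alpha_7, alpha_3, alpha_6, alpha_4). So the algebra is type A_8, i.e. sl(9).

A8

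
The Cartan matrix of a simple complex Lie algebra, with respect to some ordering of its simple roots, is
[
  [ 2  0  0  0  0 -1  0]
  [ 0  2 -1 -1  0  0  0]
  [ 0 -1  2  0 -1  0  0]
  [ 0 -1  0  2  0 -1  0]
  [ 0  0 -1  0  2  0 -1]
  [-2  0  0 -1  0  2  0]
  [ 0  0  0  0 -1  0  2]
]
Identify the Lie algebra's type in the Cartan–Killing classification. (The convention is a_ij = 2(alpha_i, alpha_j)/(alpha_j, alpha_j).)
The matrix has rank 7 with 2's on the diagonal. Reading the off-diagonal entries as Dynkin edges (a single edge where a_ij = a_ji = -1; a double or triple edge where a_ij * a_ji = 2 or 3), the diagram is a chain of 7 nodes with a double edge at one end; the terminal node there is the unique short simple root (B_7). One simple-root ordering that puts it in standard form is (alpha_7, alpha_5, alpha_3, alpha_2, alpha_4, alpha_6, alpha_1). So the algebra is type B_7, i.e. so(15).

B_7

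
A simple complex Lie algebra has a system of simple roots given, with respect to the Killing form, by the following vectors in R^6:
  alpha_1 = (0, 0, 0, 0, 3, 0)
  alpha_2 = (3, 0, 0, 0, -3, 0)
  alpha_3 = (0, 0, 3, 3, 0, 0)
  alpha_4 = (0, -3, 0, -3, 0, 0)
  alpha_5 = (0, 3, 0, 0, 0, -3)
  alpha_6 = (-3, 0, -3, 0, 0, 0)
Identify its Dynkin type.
Compute the Cartan integers a_ij = 2(alpha_i, alpha_j)/(alpha_j, alpha_j); the resulting 6x6 Cartan matrix is
[[2, -1, 0, 0, 0, 0], [-2, 2, 0, 0, 0, -1], [0, 0, 2, -1, 0, -1], [0, 0, -1, 2, -1, 0], [0, 0, 0, -1, 2, 0], [0, -1, -1, 0, 0, 2]].
The roots have two lengths (squared-length ratio 2:1); the short ones are alpha_{1}. The associated Dynkin diagram is a chain of 6 nodes with a double edge at one end; the terminal node there is the unique short simple root (B_6), so the type is B_6 (the algebra so(13)).

B_6 (so(13))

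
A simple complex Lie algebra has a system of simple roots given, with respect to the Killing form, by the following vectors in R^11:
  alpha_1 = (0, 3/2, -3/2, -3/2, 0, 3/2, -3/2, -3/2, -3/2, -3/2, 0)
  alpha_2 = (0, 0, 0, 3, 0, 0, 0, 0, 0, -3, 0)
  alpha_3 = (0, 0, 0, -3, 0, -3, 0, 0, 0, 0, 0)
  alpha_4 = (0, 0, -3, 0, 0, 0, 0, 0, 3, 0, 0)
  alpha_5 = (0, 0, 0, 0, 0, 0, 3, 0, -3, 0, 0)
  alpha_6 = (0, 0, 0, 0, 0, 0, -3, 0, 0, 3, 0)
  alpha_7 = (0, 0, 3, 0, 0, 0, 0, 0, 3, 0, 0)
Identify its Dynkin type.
type E_7

Compute the Cartan integers a_ij = 2(alpha_i, alpha_j)/(alpha_j, alpha_j); the resulting 7x7 Cartan matrix is
[[2, 0, 0, 0, 0, 0, -1], [0, 2, -1, 0, 0, -1, 0], [0, -1, 2, 0, 0, 0, 0], [0, 0, 0, 2, -1, 0, 0], [0, 0, 0, -1, 2, -1, -1], [0, -1, 0, 0, -1, 2, 0], [-1, 0, 0, 0, -1, 0, 2]].
All simple roots have the same length, so the diagram is simply laced. The associated Dynkin diagram is a chain of 6 nodes with one extra node attached to the third node from one end (E_7), so the type is E_7.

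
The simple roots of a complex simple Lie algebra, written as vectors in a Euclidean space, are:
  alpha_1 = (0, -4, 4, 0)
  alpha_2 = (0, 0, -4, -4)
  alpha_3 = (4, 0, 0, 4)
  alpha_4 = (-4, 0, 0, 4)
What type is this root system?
Compute the Cartan integers a_ij = 2(alpha_i, alpha_j)/(alpha_j, alpha_j); the resulting 4x4 Cartan matrix is
[[2, -1, 0, 0], [-1, 2, -1, -1], [0, -1, 2, 0], [0, -1, 0, 2]].
All simple roots have the same length, so the diagram is simply laced. The associated Dynkin diagram is a chain of 2 nodes with a fork of two nodes at one end (D_4), so the type is D_4 (the algebra so(8)).

D4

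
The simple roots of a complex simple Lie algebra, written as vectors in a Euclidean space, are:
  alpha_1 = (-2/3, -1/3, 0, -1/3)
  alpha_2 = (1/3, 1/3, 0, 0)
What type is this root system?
G_2

Compute the Cartan integers a_ij = 2(alpha_i, alpha_j)/(alpha_j, alpha_j); the resulting 2x2 Cartan matrix is
[[2, -3], [-1, 2]].
The roots have two lengths (squared-length ratio 3:1); the short ones are alpha_{2}. The associated Dynkin diagram is two nodes joined by a triple edge (G_2), so the type is G_2.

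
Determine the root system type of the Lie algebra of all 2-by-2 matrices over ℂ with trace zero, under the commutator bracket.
This is sl(2), which has dimension 2^2 - 1 = 3 and rank 2 - 1 = 1 (a Cartan subalgebra is the diagonal traceless matrices). In the classification of classical Lie algebras, the special linear algebra sl(n+1) has type A_n; here n = 1, so the Dynkin diagram is a chain of 1 nodes with single edges (A_1). Hence the type is A_1.

A_1 (sl(2))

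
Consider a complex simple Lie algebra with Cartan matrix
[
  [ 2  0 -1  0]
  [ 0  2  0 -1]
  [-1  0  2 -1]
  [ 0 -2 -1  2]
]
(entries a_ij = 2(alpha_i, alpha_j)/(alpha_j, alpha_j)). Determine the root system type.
type B_4

The matrix has rank 4 with 2's on the diagonal. Reading the off-diagonal entries as Dynkin edges (a single edge where a_ij = a_ji = -1; a double or triple edge where a_ij * a_ji = 2 or 3), the diagram is a chain of 4 nodes with a double edge at one end; the terminal node there is the unique short simple root (B_4). One simple-root ordering that puts it in standard form is (alpha_1, alpha_3, alpha_4, alpha_2). So the algebra is type B_4, i.e. so(9).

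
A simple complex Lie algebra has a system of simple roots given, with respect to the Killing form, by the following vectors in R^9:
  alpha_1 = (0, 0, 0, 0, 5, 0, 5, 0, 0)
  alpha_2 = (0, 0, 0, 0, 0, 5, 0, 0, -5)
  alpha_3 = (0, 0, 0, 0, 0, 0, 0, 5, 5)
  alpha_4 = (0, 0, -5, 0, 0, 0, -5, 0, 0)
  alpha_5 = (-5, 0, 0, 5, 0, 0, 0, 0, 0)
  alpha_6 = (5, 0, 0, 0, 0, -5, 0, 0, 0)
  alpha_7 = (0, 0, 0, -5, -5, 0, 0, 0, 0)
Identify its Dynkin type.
Compute the Cartan integers a_ij = 2(alpha_i, alpha_j)/(alpha_j, alpha_j); the resulting 7x7 Cartan matrix is
[[2, 0, 0, -1, 0, 0, -1], [0, 2, -1, 0, 0, -1, 0], [0, -1, 2, 0, 0, 0, 0], [-1, 0, 0, 2, 0, 0, 0], [0, 0, 0, 0, 2, -1, -1], [0, -1, 0, 0, -1, 2, 0], [-1, 0, 0, 0, -1, 0, 2]].
All simple roots have the same length, so the diagram is simply laced. The associated Dynkin diagram is a chain of 7 nodes with single edges (A_7), so the type is A_7 (the algebra sl(8)).

type A_7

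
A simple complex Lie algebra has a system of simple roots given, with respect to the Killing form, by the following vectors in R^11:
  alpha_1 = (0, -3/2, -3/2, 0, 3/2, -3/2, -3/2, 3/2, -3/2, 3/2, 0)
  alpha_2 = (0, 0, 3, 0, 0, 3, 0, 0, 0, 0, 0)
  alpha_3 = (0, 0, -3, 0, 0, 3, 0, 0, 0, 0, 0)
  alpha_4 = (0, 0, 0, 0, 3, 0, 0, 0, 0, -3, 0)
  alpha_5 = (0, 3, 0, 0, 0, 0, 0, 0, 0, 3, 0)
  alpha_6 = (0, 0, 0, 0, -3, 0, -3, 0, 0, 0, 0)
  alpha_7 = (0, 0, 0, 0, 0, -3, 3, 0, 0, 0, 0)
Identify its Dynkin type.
Compute the Cartan integers a_ij = 2(alpha_i, alpha_j)/(alpha_j, alpha_j); the resulting 7x7 Cartan matrix is
[[2, -1, 0, 0, 0, 0, 0], [-1, 2, 0, 0, 0, 0, -1], [0, 0, 2, 0, 0, 0, -1], [0, 0, 0, 2, -1, -1, 0], [0, 0, 0, -1, 2, 0, 0], [0, 0, 0, -1, 0, 2, -1], [0, -1, -1, 0, 0, -1, 2]].
All simple roots have the same length, so the diagram is simply laced. The associated Dynkin diagram is a chain of 6 nodes with one extra node attached to the third node from one end (E_7), so the type is E_7.

E7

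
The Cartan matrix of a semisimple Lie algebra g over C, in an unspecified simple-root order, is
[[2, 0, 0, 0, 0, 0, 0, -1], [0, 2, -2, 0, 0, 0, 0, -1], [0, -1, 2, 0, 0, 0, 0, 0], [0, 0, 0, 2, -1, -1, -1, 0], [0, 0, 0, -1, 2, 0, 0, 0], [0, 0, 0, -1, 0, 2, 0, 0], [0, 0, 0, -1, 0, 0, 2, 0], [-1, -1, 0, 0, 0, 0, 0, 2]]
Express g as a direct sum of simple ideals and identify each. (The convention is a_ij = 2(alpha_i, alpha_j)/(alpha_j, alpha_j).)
The diagram associated to this matrix has two connected components: the simple roots {alpha_1, alpha_2, alpha_3, alpha_8} form a chain of 4 nodes with a double edge at one end; the terminal node there is the unique short simple root (B_4), and {alpha_4, alpha_5, alpha_6, alpha_7} form a chain of 2 nodes with a fork of two nodes at one end (D_4). A semisimple Lie algebra decomposes uniquely as the direct sum of simple ideals, one per connected component of its Dynkin diagram, so g ≅ B_4 ⊕ D_4 (dimension 36 + 28 = 64).

B_4 (so(9)) ⊕ D_4 (so(8))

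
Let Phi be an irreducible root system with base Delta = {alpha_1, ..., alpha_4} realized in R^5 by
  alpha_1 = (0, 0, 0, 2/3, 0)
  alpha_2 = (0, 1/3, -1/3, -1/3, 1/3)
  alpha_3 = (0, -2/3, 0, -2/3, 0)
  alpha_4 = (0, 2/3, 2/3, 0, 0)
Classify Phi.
Compute the Cartan integers a_ij = 2(alpha_i, alpha_j)/(alpha_j, alpha_j); the resulting 4x4 Cartan matrix is
[[2, -1, -1, 0], [-1, 2, 0, 0], [-2, 0, 2, -1], [0, 0, -1, 2]].
The roots have two lengths (squared-length ratio 2:1); the short ones are alpha_{1,2}. The associated Dynkin diagram is a chain of 4 nodes with a double edge between the middle two (F_4), so the type is F_4.

F_4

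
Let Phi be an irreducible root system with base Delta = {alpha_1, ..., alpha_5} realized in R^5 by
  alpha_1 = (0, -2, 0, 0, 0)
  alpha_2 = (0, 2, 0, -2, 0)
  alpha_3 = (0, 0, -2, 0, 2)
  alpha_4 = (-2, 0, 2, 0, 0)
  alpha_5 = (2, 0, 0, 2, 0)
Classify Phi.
Compute the Cartan integers a_ij = 2(alpha_i, alpha_j)/(alpha_j, alpha_j); the resulting 5x5 Cartan matrix is
[[2, -1, 0, 0, 0], [-2, 2, 0, 0, -1], [0, 0, 2, -1, 0], [0, 0, -1, 2, -1], [0, -1, 0, -1, 2]].
The roots have two lengths (squared-length ratio 2:1); the short ones are alpha_{1}. The associated Dynkin diagram is a chain of 5 nodes with a double edge at one end; the terminal node there is the unique short simple root (B_5), so the type is B_5 (the algebra so(11)).

B_5 (so(11))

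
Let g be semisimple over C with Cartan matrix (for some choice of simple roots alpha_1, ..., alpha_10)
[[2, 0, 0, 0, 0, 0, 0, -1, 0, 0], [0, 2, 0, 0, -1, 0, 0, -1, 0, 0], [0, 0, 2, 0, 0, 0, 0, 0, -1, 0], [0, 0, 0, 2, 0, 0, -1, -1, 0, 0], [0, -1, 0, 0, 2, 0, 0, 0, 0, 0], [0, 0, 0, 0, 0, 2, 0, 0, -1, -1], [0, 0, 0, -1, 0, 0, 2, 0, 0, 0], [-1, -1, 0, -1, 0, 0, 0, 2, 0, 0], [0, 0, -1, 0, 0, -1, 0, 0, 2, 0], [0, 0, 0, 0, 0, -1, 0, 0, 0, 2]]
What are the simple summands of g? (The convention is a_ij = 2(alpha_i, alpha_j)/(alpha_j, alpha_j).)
type A_4 ⊕ type E_6

The diagram associated to this matrix has two connected components: the simple roots {alpha_3, alpha_6, alpha_9, alpha_10} form a chain of 4 nodes with single edges (A_4), and {alpha_1, alpha_2, alpha_4, alpha_5, alpha_7, alpha_8} form a chain of 5 nodes with one extra node attached to the third node from one end (E_6). A semisimple Lie algebra decomposes uniquely as the direct sum of simple ideals, one per connected component of its Dynkin diagram, so g ≅ A_4 ⊕ E_6 (dimension 24 + 78 = 102).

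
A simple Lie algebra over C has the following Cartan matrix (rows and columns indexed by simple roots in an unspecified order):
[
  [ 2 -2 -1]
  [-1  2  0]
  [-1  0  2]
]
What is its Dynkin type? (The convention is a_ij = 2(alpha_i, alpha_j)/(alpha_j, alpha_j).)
B_3 (so(7))

The matrix has rank 3 with 2's on the diagonal. Reading the off-diagonal entries as Dynkin edges (a single edge where a_ij = a_ji = -1; a double or triple edge where a_ij * a_ji = 2 or 3), the diagram is a chain of 3 nodes with a double edge at one end; the terminal node there is the unique short simple root (B_3). One simple-root ordering that puts it in standard form is (alpha_3, alpha_1, alpha_2). So the algebra is type B_3, i.e. so(7).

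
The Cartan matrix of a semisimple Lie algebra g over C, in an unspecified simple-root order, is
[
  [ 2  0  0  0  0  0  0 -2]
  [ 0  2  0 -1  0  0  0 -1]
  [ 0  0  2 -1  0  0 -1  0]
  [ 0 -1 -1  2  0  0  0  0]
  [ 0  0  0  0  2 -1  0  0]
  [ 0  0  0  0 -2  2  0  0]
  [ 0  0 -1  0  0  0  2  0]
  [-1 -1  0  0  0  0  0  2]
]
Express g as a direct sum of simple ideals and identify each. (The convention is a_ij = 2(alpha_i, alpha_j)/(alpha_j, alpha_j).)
The diagram associated to this matrix has two connected components: the simple roots {alpha_5, alpha_6} form a chain of 2 nodes with a double edge at one end; the terminal node there is the unique short simple root (B_2), and {alpha_1, alpha_2, alpha_3, alpha_4, alpha_7, alpha_8} form a chain of 6 nodes with a double edge at one end; the terminal node there is the unique long simple root (C_6). A semisimple Lie algebra decomposes uniquely as the direct sum of simple ideals, one per connected component of its Dynkin diagram, so g ≅ B_2 ⊕ C_6 (dimension 10 + 78 = 88).

B2 ⊕ C6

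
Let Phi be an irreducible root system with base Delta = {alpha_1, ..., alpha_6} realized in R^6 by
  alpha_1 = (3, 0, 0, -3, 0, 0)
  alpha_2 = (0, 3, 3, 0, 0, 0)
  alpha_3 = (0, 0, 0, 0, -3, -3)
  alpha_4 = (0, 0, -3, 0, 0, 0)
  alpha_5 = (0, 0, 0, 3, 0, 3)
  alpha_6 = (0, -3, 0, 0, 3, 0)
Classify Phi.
Compute the Cartan integers a_ij = 2(alpha_i, alpha_j)/(alpha_j, alpha_j); the resulting 6x6 Cartan matrix is
[[2, 0, 0, 0, -1, 0], [0, 2, 0, -2, 0, -1], [0, 0, 2, 0, -1, -1], [0, -1, 0, 2, 0, 0], [-1, 0, -1, 0, 2, 0], [0, -1, -1, 0, 0, 2]].
The roots have two lengths (squared-length ratio 2:1); the short ones are alpha_{4}. The associated Dynkin diagram is a chain of 6 nodes with a double edge at one end; the terminal node there is the unique short simple root (B_6), so the type is B_6 (the algebra so(13)).

type B_6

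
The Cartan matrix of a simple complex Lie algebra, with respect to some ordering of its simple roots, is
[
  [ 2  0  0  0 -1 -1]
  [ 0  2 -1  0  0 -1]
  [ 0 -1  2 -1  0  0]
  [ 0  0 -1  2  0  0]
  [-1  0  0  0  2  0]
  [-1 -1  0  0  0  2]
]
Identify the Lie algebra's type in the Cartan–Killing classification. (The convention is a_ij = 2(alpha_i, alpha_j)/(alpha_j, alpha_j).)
A_6

The matrix has rank 6 with 2's on the diagonal. Reading the off-diagonal entries as Dynkin edges (a single edge where a_ij = a_ji = -1; a double or triple edge where a_ij * a_ji = 2 or 3), the diagram is a chain of 6 nodes with single edges (A_6). One simple-root ordering that puts it in standard form is (alpha_4, alpha_3, alpha_2, alpha_6, alpha_1, alpha_5). So the algebra is type A_6, i.e. sl(7).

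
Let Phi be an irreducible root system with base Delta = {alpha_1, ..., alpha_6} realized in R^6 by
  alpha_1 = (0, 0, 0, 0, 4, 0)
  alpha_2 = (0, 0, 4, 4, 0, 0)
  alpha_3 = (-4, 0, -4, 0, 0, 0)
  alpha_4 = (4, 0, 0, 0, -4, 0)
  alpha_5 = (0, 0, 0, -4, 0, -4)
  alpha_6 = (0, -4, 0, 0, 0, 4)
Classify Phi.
type B_6

Compute the Cartan integers a_ij = 2(alpha_i, alpha_j)/(alpha_j, alpha_j); the resulting 6x6 Cartan matrix is
[[2, 0, 0, -1, 0, 0], [0, 2, -1, 0, -1, 0], [0, -1, 2, -1, 0, 0], [-2, 0, -1, 2, 0, 0], [0, -1, 0, 0, 2, -1], [0, 0, 0, 0, -1, 2]].
The roots have two lengths (squared-length ratio 2:1); the short ones are alpha_{1}. The associated Dynkin diagram is a chain of 6 nodes with a double edge at one end; the terminal node there is the unique short simple root (B_6), so the type is B_6 (the algebra so(13)).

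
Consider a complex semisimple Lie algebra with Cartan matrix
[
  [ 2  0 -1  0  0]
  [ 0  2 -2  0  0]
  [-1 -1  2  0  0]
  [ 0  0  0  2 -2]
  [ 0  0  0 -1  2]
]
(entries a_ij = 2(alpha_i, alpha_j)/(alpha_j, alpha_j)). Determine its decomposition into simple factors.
B2 + C3

The diagram associated to this matrix has two connected components: the simple roots {alpha_4, alpha_5} form a chain of 2 nodes with a double edge at one end; the terminal node there is the unique short simple root (B_2), and {alpha_1, alpha_2, alpha_3} form a chain of 3 nodes with a double edge at one end; the terminal node there is the unique long simple root (C_3). A semisimple Lie algebra decomposes uniquely as the direct sum of simple ideals, one per connected component of its Dynkin diagram, so g ≅ B_2 ⊕ C_3 (dimension 10 + 21 = 31).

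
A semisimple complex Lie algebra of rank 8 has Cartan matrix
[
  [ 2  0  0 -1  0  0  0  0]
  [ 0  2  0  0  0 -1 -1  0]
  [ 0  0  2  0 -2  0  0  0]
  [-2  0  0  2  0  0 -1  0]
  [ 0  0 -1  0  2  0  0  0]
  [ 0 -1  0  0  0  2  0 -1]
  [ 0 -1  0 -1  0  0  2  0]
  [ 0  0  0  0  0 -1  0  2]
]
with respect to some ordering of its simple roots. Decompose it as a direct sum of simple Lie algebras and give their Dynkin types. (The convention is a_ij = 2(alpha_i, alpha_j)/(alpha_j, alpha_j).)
B_2 + B_6

The diagram associated to this matrix has two connected components: the simple roots {alpha_3, alpha_5} form a chain of 2 nodes with a double edge at one end; the terminal node there is the unique short simple root (B_2), and {alpha_1, alpha_2, alpha_4, alpha_6, alpha_7, alpha_8} form a chain of 6 nodes with a double edge at one end; the terminal node there is the unique short simple root (B_6). A semisimple Lie algebra decomposes uniquely as the direct sum of simple ideals, one per connected component of its Dynkin diagram, so g ≅ B_2 ⊕ B_6 (dimension 10 + 78 = 88).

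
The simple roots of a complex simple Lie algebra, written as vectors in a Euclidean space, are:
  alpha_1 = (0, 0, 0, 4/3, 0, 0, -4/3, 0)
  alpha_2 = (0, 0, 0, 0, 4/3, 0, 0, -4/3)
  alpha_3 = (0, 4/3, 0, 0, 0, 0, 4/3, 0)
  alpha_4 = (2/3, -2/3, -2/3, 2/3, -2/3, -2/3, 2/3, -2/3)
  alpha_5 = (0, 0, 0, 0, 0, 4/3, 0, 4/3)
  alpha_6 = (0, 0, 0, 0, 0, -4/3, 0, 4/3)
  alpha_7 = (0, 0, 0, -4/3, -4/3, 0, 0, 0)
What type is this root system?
Compute the Cartan integers a_ij = 2(alpha_i, alpha_j)/(alpha_j, alpha_j); the resulting 7x7 Cartan matrix is
[[2, 0, -1, 0, 0, 0, -1], [0, 2, 0, 0, -1, -1, -1], [-1, 0, 2, 0, 0, 0, 0], [0, 0, 0, 2, -1, 0, 0], [0, -1, 0, -1, 2, 0, 0], [0, -1, 0, 0, 0, 2, 0], [-1, -1, 0, 0, 0, 0, 2]].
All simple roots have the same length, so the diagram is simply laced. The associated Dynkin diagram is a chain of 6 nodes with one extra node attached to the third node from one end (E_7), so the type is E_7.

type E_7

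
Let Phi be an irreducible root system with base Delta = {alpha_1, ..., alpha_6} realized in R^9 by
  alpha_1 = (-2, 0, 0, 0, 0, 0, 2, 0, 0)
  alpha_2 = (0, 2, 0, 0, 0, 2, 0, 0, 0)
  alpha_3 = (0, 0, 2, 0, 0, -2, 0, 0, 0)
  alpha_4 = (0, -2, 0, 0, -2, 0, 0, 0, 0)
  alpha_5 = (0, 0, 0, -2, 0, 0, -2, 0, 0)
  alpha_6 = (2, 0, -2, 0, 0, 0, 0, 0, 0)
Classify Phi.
Compute the Cartan integers a_ij = 2(alpha_i, alpha_j)/(alpha_j, alpha_j); the resulting 6x6 Cartan matrix is
[[2, 0, 0, 0, -1, -1], [0, 2, -1, -1, 0, 0], [0, -1, 2, 0, 0, -1], [0, -1, 0, 2, 0, 0], [-1, 0, 0, 0, 2, 0], [-1, 0, -1, 0, 0, 2]].
All simple roots have the same length, so the diagram is simply laced. The associated Dynkin diagram is a chain of 6 nodes with single edges (A_6), so the type is A_6 (the algebra sl(7)).

A_6 (sl(7))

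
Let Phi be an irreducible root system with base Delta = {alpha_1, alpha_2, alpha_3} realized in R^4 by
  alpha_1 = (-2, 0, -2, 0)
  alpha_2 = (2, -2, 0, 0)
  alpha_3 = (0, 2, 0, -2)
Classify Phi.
A_3 (sl(4))

Compute the Cartan integers a_ij = 2(alpha_i, alpha_j)/(alpha_j, alpha_j); the resulting 3x3 Cartan matrix is
[[2, -1, 0], [-1, 2, -1], [0, -1, 2]].
All simple roots have the same length, so the diagram is simply laced. The associated Dynkin diagram is a chain of 3 nodes with single edges (A_3), so the type is A_3 (the algebra sl(4)).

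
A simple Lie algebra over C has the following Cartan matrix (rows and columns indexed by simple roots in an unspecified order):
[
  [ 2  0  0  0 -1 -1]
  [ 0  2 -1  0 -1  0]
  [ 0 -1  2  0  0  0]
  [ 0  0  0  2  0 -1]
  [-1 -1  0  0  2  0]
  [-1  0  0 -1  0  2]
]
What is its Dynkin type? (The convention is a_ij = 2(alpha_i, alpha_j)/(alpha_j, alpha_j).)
type A_6

The matrix has rank 6 with 2's on the diagonal. Reading the off-diagonal entries as Dynkin edges (a single edge where a_ij = a_ji = -1; a double or triple edge where a_ij * a_ji = 2 or 3), the diagram is a chain of 6 nodes with single edges (A_6). One simple-root ordering that puts it in standard form is (alpha_4, alpha_6, alpha_1, alpha_5, alpha_2, alpha_3). So the algebra is type A_6, i.e. sl(7).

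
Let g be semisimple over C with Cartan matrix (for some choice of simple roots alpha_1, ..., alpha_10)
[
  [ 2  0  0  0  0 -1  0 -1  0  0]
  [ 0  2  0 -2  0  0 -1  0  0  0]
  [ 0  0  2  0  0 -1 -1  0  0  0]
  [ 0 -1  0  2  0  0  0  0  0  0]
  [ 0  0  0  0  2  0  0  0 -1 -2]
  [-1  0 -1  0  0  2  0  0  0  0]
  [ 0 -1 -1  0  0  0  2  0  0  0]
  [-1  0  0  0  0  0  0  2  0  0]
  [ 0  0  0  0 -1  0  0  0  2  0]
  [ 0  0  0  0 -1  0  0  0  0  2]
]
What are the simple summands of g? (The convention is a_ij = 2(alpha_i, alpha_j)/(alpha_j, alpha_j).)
The diagram associated to this matrix has two connected components: the simple roots {alpha_5, alpha_9, alpha_10} form a chain of 3 nodes with a double edge at one end; the terminal node there is the unique short simple root (B_3), and {alpha_1, alpha_2, alpha_3, alpha_4, alpha_6, alpha_7, alpha_8} form a chain of 7 nodes with a double edge at one end; the terminal node there is the unique short simple root (B_7). A semisimple Lie algebra decomposes uniquely as the direct sum of simple ideals, one per connected component of its Dynkin diagram, so g ≅ B_3 ⊕ B_7 (dimension 21 + 105 = 126).

B_3 (so(7)) + B_7 (so(15))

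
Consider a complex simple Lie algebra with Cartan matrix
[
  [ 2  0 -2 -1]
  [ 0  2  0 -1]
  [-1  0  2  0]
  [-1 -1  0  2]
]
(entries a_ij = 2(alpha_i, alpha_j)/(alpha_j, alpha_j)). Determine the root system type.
The matrix has rank 4 with 2's on the diagonal. Reading the off-diagonal entries as Dynkin edges (a single edge where a_ij = a_ji = -1; a double or triple edge where a_ij * a_ji = 2 or 3), the diagram is a chain of 4 nodes with a double edge at one end; the terminal node there is the unique short simple root (B_4). One simple-root ordering that puts it in standard form is (alpha_2, alpha_4, alpha_1, alpha_3). So the algebra is type B_4, i.e. so(9).

B4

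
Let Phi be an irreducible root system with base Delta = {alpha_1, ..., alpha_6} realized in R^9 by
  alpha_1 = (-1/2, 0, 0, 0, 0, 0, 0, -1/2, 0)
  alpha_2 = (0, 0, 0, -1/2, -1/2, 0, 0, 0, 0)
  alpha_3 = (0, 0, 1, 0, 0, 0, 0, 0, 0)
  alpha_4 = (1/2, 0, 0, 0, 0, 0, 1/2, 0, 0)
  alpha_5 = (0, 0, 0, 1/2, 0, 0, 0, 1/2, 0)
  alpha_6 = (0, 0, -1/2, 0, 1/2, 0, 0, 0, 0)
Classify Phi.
type C_6

Compute the Cartan integers a_ij = 2(alpha_i, alpha_j)/(alpha_j, alpha_j); the resulting 6x6 Cartan matrix is
[[2, 0, 0, -1, -1, 0], [0, 2, 0, 0, -1, -1], [0, 0, 2, 0, 0, -2], [-1, 0, 0, 2, 0, 0], [-1, -1, 0, 0, 2, 0], [0, -1, -1, 0, 0, 2]].
The roots have two lengths (squared-length ratio 2:1); the short ones are alpha_{1,2,4,5,6}. The associated Dynkin diagram is a chain of 6 nodes with a double edge at one end; the terminal node there is the unique long simple root (C_6), so the type is C_6 (the algebra sp(12)).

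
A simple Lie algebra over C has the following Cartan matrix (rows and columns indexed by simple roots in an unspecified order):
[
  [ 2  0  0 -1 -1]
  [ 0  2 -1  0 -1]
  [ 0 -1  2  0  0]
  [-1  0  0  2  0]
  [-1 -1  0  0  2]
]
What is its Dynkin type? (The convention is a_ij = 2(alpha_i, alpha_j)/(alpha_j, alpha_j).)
A_5 (sl(6))

The matrix has rank 5 with 2's on the diagonal. Reading the off-diagonal entries as Dynkin edges (a single edge where a_ij = a_ji = -1; a double or triple edge where a_ij * a_ji = 2 or 3), the diagram is a chain of 5 nodes with single edges (A_5). One simple-root ordering that puts it in standard form is (alpha_3, alpha_2, alpha_5, alpha_1, alpha_4). So the algebra is type A_5, i.e. sl(6).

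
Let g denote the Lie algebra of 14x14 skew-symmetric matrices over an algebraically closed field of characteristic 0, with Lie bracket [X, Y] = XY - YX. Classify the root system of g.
type D_7

This is so(14) with 14 even, which has dimension 14(14-1)/2 = 91 and rank 14/2 = 7. In the classification of classical Lie algebras, the orthogonal algebra so(2n) in an even number of variables has type D_n; here n = 7, so the Dynkin diagram is a chain of 5 nodes with a fork of two nodes at one end (D_7). Hence the type is D_7.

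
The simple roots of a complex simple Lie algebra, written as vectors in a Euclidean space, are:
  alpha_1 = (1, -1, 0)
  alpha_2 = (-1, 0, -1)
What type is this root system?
Compute the Cartan integers a_ij = 2(alpha_i, alpha_j)/(alpha_j, alpha_j); the resulting 2x2 Cartan matrix is
[[2, -1], [-1, 2]].
All simple roots have the same length, so the diagram is simply laced. The associated Dynkin diagram is a chain of 2 nodes with single edges (A_2), so the type is A_2 (the algebra sl(3)).

A_2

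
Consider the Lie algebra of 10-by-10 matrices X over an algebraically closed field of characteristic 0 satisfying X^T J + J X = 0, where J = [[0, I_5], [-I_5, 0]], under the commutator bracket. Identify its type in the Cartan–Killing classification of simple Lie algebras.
This is sp(10), which has dimension 10(10+1)/2 = 55 and rank 10/2 = 5. In the classification of classical Lie algebras, the symplectic algebra sp(2n) has type C_n; here n = 5, so the Dynkin diagram is a chain of 5 nodes with a double edge at one end; the terminal node there is the unique long simple root (C_5). Hence the type is C_5.

C_5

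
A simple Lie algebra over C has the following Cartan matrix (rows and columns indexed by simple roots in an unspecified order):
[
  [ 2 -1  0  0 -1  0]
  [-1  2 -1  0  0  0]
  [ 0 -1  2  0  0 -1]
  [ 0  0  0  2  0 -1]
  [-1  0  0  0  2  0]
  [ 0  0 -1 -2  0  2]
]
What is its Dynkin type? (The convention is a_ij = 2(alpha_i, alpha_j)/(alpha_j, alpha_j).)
B6

The matrix has rank 6 with 2's on the diagonal. Reading the off-diagonal entries as Dynkin edges (a single edge where a_ij = a_ji = -1; a double or triple edge where a_ij * a_ji = 2 or 3), the diagram is a chain of 6 nodes with a double edge at one end; the terminal node there is the unique short simple root (B_6). One simple-root ordering that puts it in standard form is (alpha_5, alpha_1, alpha_2, alpha_3, alpha_6, alpha_4). So the algebra is type B_6, i.e. so(13).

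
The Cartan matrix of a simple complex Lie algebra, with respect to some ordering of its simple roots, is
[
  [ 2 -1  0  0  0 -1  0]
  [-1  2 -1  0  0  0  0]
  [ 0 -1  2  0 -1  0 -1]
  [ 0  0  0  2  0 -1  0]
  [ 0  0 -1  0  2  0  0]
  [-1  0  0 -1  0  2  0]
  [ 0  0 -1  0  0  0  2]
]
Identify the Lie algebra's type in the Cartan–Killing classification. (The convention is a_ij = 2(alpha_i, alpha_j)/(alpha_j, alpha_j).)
The matrix has rank 7 with 2's on the diagonal. Reading the off-diagonal entries as Dynkin edges (a single edge where a_ij = a_ji = -1; a double or triple edge where a_ij * a_ji = 2 or 3), the diagram is a chain of 5 nodes with a fork of two nodes at one end (D_7). One simple-root ordering that puts it in standard form is (alpha_4, alpha_6, alpha_1, alpha_2, alpha_3, alpha_5, alpha_7). So the algebra is type D_7, i.e. so(14).

type D_7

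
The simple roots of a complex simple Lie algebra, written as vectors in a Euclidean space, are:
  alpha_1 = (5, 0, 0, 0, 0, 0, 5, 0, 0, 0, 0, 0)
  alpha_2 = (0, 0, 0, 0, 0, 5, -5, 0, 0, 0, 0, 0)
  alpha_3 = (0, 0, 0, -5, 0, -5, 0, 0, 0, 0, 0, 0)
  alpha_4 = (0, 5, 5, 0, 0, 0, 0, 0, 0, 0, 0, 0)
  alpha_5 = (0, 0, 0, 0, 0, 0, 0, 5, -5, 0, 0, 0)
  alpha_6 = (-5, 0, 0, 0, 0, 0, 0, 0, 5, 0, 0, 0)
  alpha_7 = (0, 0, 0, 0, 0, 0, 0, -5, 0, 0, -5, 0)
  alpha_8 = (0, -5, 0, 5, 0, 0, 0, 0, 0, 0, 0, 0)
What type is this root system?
Compute the Cartan integers a_ij = 2(alpha_i, alpha_j)/(alpha_j, alpha_j); the resulting 8x8 Cartan matrix is
[[2, -1, 0, 0, 0, -1, 0, 0], [-1, 2, -1, 0, 0, 0, 0, 0], [0, -1, 2, 0, 0, 0, 0, -1], [0, 0, 0, 2, 0, 0, 0, -1], [0, 0, 0, 0, 2, -1, -1, 0], [-1, 0, 0, 0, -1, 2, 0, 0], [0, 0, 0, 0, -1, 0, 2, 0], [0, 0, -1, -1, 0, 0, 0, 2]].
All simple roots have the same length, so the diagram is simply laced. The associated Dynkin diagram is a chain of 8 nodes with single edges (A_8), so the type is A_8 (the algebra sl(9)).

A_8 (sl(9))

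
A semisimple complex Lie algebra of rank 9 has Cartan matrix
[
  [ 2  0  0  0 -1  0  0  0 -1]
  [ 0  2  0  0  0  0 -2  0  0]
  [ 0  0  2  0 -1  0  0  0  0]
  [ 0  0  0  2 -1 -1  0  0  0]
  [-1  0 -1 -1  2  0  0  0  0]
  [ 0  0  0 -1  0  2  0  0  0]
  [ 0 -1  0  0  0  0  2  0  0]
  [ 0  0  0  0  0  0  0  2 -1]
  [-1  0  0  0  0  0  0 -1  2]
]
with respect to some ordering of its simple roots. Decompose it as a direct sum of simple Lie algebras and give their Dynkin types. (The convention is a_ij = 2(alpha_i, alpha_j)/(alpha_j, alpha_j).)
The diagram associated to this matrix has two connected components: the simple roots {alpha_2, alpha_7} form a chain of 2 nodes with a double edge at one end; the terminal node there is the unique short simple root (B_2), and {alpha_1, alpha_3, alpha_4, alpha_5, alpha_6, alpha_8, alpha_9} form a chain of 6 nodes with one extra node attached to the third node from one end (E_7). A semisimple Lie algebra decomposes uniquely as the direct sum of simple ideals, one per connected component of its Dynkin diagram, so g ≅ B_2 ⊕ E_7 (dimension 10 + 133 = 143).

B2 ⊕ E7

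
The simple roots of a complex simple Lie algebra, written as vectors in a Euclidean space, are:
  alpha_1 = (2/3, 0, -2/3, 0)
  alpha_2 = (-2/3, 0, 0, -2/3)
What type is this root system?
Compute the Cartan integers a_ij = 2(alpha_i, alpha_j)/(alpha_j, alpha_j); the resulting 2x2 Cartan matrix is
[[2, -1], [-1, 2]].
All simple roots have the same length, so the diagram is simply laced. The associated Dynkin diagram is a chain of 2 nodes with single edges (A_2), so the type is A_2 (the algebra sl(3)).

A_2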